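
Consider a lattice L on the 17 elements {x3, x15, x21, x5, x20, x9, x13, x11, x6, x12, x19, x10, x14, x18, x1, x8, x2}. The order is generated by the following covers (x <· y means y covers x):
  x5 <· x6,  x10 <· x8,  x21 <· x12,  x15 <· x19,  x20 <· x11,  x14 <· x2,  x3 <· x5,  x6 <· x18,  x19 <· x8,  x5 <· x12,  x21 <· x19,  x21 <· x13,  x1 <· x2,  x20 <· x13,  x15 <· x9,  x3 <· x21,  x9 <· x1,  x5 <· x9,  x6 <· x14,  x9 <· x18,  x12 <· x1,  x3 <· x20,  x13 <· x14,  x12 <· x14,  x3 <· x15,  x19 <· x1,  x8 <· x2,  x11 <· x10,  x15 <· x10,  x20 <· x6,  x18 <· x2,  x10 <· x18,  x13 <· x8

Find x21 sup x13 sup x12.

Common upper bounds of {x21, x13, x12}: x14, x2.
The least among these is x14.

x14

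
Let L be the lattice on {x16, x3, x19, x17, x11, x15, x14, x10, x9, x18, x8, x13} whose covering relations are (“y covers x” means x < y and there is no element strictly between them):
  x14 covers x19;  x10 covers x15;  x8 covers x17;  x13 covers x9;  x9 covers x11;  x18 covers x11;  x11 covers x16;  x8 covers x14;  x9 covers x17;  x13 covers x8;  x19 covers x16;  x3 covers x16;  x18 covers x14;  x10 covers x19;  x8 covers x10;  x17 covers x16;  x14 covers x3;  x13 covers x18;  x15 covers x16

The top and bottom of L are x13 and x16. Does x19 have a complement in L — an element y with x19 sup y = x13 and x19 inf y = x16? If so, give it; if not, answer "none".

x9

Need y with x19 ∨ y = x13 and x19 ∧ y = x16.
Checking each element gives: x9.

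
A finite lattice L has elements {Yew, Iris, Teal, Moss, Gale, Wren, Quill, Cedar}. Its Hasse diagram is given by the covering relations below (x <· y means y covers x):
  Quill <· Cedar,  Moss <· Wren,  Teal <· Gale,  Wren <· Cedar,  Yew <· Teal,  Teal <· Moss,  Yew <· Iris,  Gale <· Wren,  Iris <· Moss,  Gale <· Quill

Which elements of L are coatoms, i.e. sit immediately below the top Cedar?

The coatoms are exactly the elements covered by Cedar: Quill, Wren.

Quill, Wren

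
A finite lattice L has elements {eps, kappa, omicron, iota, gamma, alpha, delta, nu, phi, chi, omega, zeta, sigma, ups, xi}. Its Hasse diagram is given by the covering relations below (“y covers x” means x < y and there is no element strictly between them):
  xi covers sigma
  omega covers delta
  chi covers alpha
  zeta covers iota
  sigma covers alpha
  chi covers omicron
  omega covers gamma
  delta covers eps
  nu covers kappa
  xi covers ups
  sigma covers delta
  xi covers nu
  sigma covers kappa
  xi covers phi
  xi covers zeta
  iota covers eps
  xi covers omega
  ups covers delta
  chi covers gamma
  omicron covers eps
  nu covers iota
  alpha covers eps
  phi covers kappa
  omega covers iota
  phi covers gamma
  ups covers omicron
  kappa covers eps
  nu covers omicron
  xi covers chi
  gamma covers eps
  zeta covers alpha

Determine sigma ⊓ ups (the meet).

Common lower bounds of {sigma, ups}: delta, eps.
The greatest among these is delta.

delta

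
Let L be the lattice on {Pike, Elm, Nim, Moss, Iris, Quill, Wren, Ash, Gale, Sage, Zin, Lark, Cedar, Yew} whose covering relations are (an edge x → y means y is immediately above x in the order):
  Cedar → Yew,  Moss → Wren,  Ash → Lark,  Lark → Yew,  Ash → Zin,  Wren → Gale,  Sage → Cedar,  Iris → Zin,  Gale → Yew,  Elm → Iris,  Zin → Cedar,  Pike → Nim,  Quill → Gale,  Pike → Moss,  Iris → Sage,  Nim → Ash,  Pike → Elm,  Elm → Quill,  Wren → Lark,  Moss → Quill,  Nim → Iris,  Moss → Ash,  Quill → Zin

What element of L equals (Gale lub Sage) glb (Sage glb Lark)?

Gale ∨ Sage = Yew
Sage ∧ Lark = Nim
Yew ∧ Nim = Nim

Nim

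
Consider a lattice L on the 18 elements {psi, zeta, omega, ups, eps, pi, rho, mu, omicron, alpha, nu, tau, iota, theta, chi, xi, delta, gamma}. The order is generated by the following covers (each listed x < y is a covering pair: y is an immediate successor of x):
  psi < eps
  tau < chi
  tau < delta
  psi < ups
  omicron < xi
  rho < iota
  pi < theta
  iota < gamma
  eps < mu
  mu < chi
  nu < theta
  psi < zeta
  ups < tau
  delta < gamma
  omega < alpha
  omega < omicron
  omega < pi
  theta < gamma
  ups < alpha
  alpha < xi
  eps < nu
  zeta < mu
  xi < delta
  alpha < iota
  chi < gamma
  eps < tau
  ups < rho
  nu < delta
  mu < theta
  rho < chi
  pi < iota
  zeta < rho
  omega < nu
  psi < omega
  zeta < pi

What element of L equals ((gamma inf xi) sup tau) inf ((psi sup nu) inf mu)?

eps

gamma ∧ xi = xi
xi ∨ tau = delta
psi ∨ nu = nu
nu ∧ mu = eps
delta ∧ eps = eps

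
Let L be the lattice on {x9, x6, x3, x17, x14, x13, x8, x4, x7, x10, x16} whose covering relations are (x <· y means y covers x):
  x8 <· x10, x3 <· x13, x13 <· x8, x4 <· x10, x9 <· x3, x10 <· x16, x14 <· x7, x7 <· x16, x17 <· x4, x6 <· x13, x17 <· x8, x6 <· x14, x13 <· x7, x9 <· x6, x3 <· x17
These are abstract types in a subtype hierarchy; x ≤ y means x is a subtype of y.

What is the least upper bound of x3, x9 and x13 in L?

x13

Common upper bounds of {x3, x9, x13}: x10, x13, x16, x7, x8.
The least among these is x13.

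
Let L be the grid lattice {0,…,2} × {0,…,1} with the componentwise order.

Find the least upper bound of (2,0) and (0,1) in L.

Common upper bounds of {(2,0), (0,1)}: (2,1).
The least among these is (2,1).

(2,1)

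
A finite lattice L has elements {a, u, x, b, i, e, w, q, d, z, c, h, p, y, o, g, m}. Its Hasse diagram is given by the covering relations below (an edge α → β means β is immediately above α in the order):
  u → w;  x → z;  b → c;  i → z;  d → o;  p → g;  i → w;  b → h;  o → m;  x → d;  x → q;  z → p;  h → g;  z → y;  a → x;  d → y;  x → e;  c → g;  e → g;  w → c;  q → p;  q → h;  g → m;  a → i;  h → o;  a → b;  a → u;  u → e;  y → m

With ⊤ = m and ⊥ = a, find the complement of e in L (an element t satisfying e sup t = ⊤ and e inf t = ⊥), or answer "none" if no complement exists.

none

For every candidate t, either e ∨ t ≠ m or e ∧ t ≠ a; no complement exists.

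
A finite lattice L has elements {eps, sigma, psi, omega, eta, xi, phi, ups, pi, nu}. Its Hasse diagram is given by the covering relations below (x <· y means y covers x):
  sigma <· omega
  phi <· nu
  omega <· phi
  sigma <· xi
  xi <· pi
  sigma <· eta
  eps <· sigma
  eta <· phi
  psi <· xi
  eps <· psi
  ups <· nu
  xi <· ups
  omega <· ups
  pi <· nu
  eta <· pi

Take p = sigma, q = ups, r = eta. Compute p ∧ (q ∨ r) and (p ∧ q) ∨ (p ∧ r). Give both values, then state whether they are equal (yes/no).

q ∨ r = nu, so p ∧ (q ∨ r) = sigma ∧ nu = sigma.
p ∧ q = sigma and p ∧ r = sigma, so (p ∧ q) ∨ (p ∧ r) = sigma ∨ sigma = sigma.
Equal: yes.

sigma; sigma; yes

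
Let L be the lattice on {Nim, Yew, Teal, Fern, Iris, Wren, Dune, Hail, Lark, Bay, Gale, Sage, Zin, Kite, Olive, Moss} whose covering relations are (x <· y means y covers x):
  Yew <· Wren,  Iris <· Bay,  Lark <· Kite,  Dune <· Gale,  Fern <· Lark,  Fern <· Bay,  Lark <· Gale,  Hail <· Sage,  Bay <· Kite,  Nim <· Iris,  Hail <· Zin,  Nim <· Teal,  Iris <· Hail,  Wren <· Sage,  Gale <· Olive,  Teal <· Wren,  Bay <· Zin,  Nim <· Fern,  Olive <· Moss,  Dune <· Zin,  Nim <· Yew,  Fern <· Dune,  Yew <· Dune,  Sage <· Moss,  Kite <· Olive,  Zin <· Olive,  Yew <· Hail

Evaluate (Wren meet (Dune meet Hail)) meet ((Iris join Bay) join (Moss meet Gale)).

Dune ∧ Hail = Yew
Wren ∧ Yew = Yew
Iris ∨ Bay = Bay
Moss ∧ Gale = Gale
Bay ∨ Gale = Olive
Yew ∧ Olive = Yew

Yew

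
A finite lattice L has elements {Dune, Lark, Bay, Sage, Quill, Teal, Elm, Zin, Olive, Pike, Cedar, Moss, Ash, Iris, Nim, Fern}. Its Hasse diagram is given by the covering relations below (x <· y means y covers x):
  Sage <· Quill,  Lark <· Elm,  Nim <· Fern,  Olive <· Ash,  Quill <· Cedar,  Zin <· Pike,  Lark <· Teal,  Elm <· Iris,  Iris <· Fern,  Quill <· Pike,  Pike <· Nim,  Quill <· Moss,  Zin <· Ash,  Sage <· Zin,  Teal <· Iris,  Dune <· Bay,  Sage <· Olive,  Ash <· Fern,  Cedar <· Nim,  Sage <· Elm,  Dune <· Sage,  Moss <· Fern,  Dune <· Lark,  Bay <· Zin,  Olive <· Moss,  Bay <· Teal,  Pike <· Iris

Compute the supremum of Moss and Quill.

Common upper bounds of {Moss, Quill}: Fern, Moss.
The least among these is Moss.

Moss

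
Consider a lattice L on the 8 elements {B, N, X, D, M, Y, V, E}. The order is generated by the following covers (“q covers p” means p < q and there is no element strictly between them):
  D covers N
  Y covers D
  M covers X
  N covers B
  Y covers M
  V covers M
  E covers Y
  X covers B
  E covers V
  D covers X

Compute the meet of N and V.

Common lower bounds of {N, V}: B.
The greatest among these is B.

B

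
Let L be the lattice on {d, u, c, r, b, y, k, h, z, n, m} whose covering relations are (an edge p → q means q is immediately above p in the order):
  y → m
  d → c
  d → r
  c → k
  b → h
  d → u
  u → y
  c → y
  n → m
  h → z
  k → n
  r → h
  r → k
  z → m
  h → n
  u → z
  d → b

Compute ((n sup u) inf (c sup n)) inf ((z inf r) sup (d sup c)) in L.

n ∨ u = m
c ∨ n = n
m ∧ n = n
z ∧ r = r
d ∨ c = c
r ∨ c = k
n ∧ k = k

k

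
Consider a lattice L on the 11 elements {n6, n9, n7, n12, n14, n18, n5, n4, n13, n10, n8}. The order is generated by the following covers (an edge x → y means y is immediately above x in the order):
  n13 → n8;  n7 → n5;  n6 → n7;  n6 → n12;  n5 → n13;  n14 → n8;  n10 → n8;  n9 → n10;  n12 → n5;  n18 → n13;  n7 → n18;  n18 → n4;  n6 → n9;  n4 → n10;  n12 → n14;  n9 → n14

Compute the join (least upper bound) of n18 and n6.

n18

Common upper bounds of {n18, n6}: n10, n13, n18, n4, n8.
The least among these is n18.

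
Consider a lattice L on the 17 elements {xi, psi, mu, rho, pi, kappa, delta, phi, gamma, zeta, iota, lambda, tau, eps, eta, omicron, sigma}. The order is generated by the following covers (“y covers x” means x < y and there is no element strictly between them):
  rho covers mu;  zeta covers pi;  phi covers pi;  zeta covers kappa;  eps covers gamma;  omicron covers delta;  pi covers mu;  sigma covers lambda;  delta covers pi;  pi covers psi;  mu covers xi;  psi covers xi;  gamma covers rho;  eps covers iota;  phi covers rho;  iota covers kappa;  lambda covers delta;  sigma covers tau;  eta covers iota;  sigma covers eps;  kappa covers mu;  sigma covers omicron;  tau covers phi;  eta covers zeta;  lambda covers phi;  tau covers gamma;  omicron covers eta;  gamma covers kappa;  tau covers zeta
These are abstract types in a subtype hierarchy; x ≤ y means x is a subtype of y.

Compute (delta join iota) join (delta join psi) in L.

delta ∨ iota = omicron
delta ∨ psi = delta
omicron ∨ delta = omicron

omicron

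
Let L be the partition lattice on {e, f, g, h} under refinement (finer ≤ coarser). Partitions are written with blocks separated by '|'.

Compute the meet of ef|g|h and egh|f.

e|f|g|h

The meet (common refinement) of ef|g|h and egh|f intersects blocks pairwise, giving e|f|g|h.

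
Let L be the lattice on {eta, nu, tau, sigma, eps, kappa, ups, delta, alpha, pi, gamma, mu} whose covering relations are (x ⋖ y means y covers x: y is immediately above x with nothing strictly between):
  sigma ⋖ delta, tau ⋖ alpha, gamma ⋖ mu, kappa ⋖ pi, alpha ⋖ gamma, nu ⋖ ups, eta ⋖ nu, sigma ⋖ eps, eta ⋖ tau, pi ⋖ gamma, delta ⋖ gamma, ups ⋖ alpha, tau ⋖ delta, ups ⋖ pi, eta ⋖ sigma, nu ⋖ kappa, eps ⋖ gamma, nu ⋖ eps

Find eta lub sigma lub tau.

delta

Common upper bounds of {eta, sigma, tau}: delta, gamma, mu.
The least among these is delta.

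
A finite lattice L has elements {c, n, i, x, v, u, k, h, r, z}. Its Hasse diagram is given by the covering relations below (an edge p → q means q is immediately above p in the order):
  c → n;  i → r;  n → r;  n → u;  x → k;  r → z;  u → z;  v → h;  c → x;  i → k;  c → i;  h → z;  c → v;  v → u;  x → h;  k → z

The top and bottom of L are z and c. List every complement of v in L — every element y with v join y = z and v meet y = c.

Need y with v ∨ y = z and v ∧ y = c.
Checking each element gives: i, k, r.

i, k, r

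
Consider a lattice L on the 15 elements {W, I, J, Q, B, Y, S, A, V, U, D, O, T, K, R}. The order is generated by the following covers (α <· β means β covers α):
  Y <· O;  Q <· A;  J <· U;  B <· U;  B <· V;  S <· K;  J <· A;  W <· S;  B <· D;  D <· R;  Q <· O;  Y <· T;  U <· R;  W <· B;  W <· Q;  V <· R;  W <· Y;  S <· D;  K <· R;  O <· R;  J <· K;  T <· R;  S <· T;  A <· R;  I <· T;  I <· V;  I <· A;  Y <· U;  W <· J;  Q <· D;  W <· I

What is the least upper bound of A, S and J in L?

R

Common upper bounds of {A, S, J}: R.
The least among these is R.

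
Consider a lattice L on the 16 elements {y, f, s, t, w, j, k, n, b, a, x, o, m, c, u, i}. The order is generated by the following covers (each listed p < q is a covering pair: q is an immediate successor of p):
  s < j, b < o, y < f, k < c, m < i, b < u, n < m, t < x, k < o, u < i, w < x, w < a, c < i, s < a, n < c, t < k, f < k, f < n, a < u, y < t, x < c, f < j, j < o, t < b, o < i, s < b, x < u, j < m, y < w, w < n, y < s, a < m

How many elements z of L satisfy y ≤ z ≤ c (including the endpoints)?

8

The interval [y, c] = {c, f, k, n, t, w, x, y}, which has 8 elements.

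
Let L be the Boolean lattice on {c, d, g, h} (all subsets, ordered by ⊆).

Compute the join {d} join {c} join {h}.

Under ⊆, join is union: {d} ∪ {c} ∪ {h} = {c,d,h}.

{c,d,h}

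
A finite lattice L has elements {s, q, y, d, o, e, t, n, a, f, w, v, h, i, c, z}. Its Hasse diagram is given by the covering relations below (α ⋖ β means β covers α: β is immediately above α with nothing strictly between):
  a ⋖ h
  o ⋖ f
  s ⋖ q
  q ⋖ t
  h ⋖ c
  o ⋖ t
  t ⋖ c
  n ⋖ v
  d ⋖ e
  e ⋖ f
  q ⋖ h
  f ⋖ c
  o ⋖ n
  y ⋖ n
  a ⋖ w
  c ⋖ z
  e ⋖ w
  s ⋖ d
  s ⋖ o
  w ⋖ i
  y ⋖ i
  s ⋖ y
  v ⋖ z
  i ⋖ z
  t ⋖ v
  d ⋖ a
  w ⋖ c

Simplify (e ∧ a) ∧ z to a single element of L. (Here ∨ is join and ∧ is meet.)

d

e ∧ a = d
d ∧ z = d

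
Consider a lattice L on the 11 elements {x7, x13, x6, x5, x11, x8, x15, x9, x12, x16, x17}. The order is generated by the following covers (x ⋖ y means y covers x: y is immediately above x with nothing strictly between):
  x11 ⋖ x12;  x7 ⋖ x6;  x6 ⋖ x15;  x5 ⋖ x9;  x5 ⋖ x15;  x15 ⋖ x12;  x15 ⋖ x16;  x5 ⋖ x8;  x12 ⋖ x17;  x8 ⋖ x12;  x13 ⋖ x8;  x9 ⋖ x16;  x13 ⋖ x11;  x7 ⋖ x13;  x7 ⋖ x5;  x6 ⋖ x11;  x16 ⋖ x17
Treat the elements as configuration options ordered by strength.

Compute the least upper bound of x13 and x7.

x13

Common upper bounds of {x13, x7}: x11, x12, x13, x17, x8.
The least among these is x13.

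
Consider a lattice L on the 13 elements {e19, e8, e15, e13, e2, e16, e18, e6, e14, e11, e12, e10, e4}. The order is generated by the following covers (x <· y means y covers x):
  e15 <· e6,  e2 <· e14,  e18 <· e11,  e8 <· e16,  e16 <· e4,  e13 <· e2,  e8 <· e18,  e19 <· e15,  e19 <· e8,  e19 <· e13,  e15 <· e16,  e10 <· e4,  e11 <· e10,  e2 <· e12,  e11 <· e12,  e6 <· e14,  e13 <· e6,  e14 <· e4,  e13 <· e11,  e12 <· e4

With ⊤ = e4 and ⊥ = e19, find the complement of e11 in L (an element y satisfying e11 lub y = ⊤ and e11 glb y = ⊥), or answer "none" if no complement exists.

Need y with e11 ∨ y = e4 and e11 ∧ y = e19.
Checking each element gives: e15.

e15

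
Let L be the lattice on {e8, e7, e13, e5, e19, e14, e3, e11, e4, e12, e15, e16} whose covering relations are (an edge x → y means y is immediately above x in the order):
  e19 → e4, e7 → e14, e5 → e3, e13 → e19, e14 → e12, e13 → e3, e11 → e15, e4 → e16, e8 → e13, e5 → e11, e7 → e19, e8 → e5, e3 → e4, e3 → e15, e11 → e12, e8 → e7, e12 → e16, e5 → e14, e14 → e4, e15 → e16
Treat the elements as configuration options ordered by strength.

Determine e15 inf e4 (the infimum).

e3

Common lower bounds of {e15, e4}: e13, e3, e5, e8.
The greatest among these is e3.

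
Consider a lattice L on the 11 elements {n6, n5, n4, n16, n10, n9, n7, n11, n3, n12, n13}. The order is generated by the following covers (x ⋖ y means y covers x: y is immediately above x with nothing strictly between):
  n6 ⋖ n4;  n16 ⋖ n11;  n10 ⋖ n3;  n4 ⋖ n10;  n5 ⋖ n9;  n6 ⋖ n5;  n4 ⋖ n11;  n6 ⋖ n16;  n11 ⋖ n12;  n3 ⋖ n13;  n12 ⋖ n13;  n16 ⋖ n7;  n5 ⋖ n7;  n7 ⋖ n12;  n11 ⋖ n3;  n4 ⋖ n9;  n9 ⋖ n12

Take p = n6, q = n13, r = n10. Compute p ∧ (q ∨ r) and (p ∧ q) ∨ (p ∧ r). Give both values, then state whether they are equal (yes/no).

n6; n6; yes

q ∨ r = n13, so p ∧ (q ∨ r) = n6 ∧ n13 = n6.
p ∧ q = n6 and p ∧ r = n6, so (p ∧ q) ∨ (p ∧ r) = n6 ∨ n6 = n6.
Equal: yes.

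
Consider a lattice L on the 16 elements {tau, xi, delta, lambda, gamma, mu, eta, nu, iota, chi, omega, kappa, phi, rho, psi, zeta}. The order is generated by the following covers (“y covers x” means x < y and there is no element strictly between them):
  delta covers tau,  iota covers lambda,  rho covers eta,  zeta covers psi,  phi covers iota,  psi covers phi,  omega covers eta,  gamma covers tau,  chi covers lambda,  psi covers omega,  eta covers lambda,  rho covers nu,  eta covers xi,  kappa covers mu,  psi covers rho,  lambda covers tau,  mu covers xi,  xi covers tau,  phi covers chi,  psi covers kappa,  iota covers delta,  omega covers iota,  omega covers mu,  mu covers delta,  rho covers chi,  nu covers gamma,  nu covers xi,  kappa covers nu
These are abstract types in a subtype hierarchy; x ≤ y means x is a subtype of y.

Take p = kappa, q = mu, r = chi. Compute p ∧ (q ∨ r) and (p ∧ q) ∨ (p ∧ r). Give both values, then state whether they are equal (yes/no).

kappa; mu; no

q ∨ r = psi, so p ∧ (q ∨ r) = kappa ∧ psi = kappa.
p ∧ q = mu and p ∧ r = tau, so (p ∧ q) ∨ (p ∧ r) = mu ∨ tau = mu.
Equal: no.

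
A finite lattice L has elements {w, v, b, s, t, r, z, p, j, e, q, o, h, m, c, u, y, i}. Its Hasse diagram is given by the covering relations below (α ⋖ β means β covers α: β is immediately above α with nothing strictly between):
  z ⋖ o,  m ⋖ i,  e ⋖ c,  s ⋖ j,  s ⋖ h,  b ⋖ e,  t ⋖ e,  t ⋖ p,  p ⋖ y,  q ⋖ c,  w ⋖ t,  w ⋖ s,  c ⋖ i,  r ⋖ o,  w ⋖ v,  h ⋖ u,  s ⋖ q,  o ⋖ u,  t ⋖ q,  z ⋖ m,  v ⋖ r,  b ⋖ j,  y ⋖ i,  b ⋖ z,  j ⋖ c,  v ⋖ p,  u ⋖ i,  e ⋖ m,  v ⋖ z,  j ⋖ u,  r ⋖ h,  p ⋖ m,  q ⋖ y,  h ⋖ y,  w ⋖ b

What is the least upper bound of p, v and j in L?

i

Common upper bounds of {p, v, j}: i.
The least among these is i.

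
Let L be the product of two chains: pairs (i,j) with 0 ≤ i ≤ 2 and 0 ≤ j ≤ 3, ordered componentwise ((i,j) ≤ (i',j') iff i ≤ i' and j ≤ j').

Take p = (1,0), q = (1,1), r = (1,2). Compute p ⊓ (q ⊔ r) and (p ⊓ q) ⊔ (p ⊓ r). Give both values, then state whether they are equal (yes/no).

q ⊔ r = (1,2), so p ⊓ (q ⊔ r) = (1,0) ⊓ (1,2) = (1,0).
p ⊓ q = (1,0) and p ⊓ r = (1,0), so (p ⊓ q) ⊔ (p ⊓ r) = (1,0) ⊔ (1,0) = (1,0).
Equal: yes.

(1,0); (1,0); yes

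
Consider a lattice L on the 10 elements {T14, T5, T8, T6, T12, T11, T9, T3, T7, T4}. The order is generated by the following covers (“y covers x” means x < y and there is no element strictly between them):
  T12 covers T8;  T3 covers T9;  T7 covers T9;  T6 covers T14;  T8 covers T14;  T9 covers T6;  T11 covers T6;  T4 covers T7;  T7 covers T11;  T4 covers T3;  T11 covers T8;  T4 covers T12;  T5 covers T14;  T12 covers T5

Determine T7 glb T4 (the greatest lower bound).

T7

Common lower bounds of {T7, T4}: T11, T14, T6, T7, T8, T9.
The greatest among these is T7.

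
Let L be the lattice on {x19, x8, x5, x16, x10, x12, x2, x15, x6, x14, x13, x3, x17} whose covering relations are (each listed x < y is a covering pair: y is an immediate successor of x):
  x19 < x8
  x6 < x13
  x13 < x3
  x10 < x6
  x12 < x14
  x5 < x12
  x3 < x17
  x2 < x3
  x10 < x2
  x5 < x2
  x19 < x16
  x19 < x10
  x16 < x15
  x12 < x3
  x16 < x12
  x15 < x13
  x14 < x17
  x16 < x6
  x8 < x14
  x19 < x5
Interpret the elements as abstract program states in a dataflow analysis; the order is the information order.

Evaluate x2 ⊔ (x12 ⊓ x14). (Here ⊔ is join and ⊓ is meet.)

x12 ∧ x14 = x12
x2 ∨ x12 = x3

x3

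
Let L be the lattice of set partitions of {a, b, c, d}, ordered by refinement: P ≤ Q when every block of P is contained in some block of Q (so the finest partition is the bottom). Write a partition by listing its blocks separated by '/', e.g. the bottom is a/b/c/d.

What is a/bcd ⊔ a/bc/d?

a/bcd

The join of a/bcd and a/bc/d merges any blocks that overlap across the partitions, giving a/bcd.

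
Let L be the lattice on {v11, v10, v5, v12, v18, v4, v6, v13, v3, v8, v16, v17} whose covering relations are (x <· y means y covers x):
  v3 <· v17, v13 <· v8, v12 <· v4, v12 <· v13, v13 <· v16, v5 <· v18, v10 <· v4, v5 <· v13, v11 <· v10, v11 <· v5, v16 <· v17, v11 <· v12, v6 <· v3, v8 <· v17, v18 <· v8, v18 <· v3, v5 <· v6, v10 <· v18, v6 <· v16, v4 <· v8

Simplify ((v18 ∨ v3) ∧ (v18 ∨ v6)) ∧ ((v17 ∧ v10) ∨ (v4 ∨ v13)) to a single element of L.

v18 ∨ v3 = v3
v18 ∨ v6 = v3
v3 ∧ v3 = v3
v17 ∧ v10 = v10
v4 ∨ v13 = v8
v10 ∨ v8 = v8
v3 ∧ v8 = v18

v18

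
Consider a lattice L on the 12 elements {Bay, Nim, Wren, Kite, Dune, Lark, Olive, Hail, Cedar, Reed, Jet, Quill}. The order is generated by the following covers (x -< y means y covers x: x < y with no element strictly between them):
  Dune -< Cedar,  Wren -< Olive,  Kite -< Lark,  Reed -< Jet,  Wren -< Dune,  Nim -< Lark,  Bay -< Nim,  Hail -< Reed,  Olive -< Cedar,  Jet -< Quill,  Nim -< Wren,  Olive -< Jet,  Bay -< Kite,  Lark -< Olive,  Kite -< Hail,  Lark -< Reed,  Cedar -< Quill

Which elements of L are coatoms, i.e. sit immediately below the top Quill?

Cedar, Jet

The coatoms are exactly the elements covered by Quill: Cedar, Jet.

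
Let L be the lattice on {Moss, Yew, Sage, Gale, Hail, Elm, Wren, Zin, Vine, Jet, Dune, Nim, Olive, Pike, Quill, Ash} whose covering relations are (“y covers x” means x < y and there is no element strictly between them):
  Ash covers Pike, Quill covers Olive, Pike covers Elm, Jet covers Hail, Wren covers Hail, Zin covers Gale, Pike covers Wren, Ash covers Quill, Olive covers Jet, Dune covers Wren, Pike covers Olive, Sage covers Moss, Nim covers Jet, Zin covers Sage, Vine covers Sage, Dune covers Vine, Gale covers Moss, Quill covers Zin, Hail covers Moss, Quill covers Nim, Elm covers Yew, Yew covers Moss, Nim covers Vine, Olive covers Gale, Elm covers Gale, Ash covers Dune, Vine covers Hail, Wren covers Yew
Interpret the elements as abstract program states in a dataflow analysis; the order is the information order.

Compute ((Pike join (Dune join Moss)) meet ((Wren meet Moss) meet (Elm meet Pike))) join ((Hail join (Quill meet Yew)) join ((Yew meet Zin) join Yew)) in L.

Dune ∨ Moss = Dune
Pike ∨ Dune = Ash
Wren ∧ Moss = Moss
Elm ∧ Pike = Elm
Moss ∧ Elm = Moss
Ash ∧ Moss = Moss
Quill ∧ Yew = Moss
Hail ∨ Moss = Hail
Yew ∧ Zin = Moss
Moss ∨ Yew = Yew
Hail ∨ Yew = Wren
Moss ∨ Wren = Wren

Wren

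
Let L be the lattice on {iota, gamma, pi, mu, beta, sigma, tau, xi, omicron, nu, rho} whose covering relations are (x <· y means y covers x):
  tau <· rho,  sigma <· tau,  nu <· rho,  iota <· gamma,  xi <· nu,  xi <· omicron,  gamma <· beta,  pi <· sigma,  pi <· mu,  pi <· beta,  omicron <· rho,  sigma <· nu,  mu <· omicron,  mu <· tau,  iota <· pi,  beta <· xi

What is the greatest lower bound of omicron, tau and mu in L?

mu

Common lower bounds of {omicron, tau, mu}: iota, mu, pi.
The greatest among these is mu.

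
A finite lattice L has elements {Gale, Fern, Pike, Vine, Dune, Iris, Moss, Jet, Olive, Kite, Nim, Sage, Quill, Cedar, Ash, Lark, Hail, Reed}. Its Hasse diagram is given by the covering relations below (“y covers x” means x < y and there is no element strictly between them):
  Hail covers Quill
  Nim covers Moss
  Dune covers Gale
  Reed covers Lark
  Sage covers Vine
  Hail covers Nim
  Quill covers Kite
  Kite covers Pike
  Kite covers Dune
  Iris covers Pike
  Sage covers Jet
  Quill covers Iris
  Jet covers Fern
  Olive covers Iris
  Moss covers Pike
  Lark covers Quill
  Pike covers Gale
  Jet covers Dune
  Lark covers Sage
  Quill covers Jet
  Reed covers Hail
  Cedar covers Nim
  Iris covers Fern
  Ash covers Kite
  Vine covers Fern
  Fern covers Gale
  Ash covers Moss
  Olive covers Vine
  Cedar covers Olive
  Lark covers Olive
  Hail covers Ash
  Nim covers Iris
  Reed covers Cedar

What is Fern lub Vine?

Common upper bounds of {Fern, Vine}: Cedar, Lark, Olive, Reed, Sage, Vine.
The least among these is Vine.

Vine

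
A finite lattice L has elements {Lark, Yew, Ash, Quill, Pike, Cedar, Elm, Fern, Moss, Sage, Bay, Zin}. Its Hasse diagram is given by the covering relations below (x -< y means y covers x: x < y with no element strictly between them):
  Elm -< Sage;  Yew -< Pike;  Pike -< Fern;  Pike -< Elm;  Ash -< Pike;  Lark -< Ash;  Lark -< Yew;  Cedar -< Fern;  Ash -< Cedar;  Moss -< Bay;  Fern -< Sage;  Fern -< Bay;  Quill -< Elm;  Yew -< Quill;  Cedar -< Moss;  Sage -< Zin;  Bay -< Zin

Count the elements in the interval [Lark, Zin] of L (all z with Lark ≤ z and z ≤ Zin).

The interval [Lark, Zin] = {Ash, Bay, Cedar, Elm, Fern, Lark, Moss, Pike, Quill, Sage, Yew, Zin}, which has 12 elements.

12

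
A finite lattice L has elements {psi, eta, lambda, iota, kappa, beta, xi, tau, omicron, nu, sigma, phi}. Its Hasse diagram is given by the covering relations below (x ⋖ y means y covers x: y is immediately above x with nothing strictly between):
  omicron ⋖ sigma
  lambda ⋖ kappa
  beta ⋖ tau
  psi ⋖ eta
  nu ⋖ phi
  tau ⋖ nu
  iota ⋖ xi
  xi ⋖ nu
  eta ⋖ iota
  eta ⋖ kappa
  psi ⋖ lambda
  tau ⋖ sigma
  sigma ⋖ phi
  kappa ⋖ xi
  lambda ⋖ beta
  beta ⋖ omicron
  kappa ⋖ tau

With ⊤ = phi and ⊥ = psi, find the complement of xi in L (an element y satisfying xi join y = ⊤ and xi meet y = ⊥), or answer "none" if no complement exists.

For every candidate y, either xi ∨ y ≠ phi or xi ∧ y ≠ psi; no complement exists.

none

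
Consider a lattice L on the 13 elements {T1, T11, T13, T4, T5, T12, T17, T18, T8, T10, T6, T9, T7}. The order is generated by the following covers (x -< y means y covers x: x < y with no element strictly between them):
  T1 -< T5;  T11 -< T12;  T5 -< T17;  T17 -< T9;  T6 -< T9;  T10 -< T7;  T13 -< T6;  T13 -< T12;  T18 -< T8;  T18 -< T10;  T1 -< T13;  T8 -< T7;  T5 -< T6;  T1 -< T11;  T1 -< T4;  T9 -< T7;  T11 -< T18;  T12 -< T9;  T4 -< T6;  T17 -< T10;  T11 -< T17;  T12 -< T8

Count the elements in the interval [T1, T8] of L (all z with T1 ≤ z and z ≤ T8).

The interval [T1, T8] = {T1, T11, T12, T13, T18, T8}, which has 6 elements.

6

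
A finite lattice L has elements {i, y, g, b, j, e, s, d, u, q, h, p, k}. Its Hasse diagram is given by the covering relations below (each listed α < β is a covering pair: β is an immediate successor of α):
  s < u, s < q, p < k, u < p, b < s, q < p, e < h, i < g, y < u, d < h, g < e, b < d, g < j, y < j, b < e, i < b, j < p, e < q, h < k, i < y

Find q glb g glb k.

g

Common lower bounds of {q, g, k}: g, i.
The greatest among these is g.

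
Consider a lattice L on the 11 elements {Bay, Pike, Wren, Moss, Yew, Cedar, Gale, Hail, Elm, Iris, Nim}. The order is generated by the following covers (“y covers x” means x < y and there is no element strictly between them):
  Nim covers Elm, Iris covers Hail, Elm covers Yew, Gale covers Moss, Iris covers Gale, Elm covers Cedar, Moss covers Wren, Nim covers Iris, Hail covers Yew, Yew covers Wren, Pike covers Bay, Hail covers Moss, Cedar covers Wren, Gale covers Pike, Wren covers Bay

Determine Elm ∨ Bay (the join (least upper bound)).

Common upper bounds of {Elm, Bay}: Elm, Nim.
The least among these is Elm.

Elm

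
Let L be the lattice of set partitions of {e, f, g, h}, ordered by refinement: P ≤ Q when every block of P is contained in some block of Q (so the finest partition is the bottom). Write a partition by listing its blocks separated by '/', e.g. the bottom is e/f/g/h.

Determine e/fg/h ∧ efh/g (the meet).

e/f/g/h

The meet (common refinement) of e/fg/h and efh/g intersects blocks pairwise, giving e/f/g/h.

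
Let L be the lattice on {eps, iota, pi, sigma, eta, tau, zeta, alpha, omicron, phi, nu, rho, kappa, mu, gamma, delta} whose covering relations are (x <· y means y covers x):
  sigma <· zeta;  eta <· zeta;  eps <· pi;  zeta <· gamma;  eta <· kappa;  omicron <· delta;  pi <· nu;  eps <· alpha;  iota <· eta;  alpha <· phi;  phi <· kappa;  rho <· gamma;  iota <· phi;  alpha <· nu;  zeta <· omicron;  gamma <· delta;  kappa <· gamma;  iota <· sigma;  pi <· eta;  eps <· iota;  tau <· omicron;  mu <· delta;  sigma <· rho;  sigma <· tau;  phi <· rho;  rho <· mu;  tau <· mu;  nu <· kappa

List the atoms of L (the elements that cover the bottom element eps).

alpha, iota, pi

The atoms are exactly the elements that cover eps: alpha, iota, pi.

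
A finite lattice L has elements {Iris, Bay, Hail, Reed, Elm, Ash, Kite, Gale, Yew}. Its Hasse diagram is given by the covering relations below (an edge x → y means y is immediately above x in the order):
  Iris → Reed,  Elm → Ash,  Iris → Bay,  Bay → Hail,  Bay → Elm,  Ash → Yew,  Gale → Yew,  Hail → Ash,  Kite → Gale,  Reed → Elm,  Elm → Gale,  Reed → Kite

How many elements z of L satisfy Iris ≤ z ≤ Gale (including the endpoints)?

6

The interval [Iris, Gale] = {Bay, Elm, Gale, Iris, Kite, Reed}, which has 6 elements.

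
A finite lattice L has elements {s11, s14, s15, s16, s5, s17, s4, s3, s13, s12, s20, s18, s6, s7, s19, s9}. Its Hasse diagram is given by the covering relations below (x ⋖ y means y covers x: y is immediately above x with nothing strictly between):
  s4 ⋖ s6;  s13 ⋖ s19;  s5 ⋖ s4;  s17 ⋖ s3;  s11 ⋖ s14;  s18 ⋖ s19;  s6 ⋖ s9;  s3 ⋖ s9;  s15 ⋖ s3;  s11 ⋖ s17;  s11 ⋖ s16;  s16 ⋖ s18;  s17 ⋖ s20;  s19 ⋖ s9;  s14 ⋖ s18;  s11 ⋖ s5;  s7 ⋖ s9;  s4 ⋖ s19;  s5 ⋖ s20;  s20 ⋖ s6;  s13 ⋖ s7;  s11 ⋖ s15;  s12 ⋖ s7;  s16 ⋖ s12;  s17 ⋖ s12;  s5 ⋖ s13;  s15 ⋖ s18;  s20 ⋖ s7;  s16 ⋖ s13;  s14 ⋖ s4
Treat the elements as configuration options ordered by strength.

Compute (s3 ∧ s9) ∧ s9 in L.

s3 ∧ s9 = s3
s3 ∧ s9 = s3

s3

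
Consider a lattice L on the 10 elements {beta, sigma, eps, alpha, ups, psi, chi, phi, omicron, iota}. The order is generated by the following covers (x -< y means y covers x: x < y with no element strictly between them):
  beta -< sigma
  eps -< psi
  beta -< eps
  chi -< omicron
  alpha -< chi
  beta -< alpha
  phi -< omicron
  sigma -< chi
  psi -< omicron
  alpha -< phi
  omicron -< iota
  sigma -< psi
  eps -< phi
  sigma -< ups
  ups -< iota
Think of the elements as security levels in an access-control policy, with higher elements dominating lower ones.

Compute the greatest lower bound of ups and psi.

Common lower bounds of {ups, psi}: beta, sigma.
The greatest among these is sigma.

sigma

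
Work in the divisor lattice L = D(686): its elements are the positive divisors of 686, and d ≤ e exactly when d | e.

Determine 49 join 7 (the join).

49

In the divisibility order, the join is the least common multiple: lcm(49, 7) = 49.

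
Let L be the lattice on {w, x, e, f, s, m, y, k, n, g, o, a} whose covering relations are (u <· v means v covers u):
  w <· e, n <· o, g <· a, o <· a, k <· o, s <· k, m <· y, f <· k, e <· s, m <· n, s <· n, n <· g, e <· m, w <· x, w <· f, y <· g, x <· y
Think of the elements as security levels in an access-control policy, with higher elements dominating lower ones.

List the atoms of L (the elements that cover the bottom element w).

The atoms are exactly the elements that cover w: e, f, x.

e, f, x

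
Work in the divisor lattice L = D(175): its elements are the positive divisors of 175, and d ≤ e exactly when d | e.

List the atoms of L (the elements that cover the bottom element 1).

5, 7

The atoms are exactly the elements that cover 1: 5, 7.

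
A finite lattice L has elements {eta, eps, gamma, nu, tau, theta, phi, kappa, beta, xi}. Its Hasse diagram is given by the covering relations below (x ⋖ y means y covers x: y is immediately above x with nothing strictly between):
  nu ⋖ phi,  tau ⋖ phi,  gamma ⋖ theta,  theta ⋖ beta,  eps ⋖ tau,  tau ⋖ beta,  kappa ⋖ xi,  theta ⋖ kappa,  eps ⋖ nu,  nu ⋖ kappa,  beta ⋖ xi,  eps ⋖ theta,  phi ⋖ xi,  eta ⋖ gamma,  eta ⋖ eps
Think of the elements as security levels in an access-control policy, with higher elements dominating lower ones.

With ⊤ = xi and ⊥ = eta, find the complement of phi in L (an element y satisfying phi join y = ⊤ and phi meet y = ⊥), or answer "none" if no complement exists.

gamma

Need y with phi ∨ y = xi and phi ∧ y = eta.
Checking each element gives: gamma.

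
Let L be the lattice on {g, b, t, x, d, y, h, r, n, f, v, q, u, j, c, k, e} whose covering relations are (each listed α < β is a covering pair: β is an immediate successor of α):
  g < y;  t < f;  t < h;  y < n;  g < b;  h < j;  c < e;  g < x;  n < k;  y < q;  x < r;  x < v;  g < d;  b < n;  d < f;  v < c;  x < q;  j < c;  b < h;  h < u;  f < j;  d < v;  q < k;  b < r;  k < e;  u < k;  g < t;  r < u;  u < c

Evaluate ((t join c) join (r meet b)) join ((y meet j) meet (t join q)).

c

t ∨ c = c
r ∧ b = b
c ∨ b = c
y ∧ j = g
t ∨ q = k
g ∧ k = g
c ∨ g = c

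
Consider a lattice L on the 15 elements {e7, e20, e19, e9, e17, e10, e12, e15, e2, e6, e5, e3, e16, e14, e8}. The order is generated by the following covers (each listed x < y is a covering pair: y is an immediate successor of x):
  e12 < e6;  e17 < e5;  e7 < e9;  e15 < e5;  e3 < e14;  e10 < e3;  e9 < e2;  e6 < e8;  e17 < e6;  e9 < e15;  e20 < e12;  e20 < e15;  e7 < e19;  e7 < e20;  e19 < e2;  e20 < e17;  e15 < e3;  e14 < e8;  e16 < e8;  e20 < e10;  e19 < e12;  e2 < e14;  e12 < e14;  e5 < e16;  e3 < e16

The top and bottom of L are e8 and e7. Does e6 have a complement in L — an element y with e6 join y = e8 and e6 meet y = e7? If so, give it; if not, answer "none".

e9

Need y with e6 ∨ y = e8 and e6 ∧ y = e7.
Checking each element gives: e9.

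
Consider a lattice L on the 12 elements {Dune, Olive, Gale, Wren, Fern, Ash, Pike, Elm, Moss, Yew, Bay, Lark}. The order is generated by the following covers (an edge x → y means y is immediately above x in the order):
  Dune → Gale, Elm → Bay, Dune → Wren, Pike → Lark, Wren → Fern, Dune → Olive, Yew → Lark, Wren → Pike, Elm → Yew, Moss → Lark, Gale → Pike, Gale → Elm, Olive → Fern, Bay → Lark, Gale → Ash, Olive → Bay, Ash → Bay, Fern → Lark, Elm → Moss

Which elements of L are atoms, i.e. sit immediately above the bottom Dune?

Gale, Olive, Wren

The atoms are exactly the elements that cover Dune: Gale, Olive, Wren.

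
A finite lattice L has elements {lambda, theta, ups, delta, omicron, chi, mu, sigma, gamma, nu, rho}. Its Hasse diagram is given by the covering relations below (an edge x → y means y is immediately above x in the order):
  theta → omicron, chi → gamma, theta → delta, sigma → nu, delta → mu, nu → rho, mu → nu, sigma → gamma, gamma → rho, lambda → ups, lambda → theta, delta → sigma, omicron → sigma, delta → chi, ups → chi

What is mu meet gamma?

Common lower bounds of {mu, gamma}: delta, lambda, theta.
The greatest among these is delta.

delta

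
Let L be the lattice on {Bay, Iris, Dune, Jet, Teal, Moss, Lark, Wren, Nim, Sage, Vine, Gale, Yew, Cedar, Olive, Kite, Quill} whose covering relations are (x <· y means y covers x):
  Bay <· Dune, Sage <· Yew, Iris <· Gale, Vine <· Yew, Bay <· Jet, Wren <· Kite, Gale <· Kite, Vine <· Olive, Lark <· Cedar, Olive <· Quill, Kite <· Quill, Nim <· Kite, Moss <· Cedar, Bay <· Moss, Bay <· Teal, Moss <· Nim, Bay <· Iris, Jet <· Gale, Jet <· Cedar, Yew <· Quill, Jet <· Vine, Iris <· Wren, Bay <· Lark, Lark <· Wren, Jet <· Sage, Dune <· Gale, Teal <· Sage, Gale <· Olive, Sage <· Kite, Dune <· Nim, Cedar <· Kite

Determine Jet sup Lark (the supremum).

Cedar

Common upper bounds of {Jet, Lark}: Cedar, Kite, Quill.
The least among these is Cedar.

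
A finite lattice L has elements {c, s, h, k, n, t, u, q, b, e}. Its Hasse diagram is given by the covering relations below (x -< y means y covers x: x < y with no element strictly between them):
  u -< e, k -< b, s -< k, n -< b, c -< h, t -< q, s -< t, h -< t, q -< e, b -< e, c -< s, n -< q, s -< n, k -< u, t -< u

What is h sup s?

t

Common upper bounds of {h, s}: e, q, t, u.
The least among these is t.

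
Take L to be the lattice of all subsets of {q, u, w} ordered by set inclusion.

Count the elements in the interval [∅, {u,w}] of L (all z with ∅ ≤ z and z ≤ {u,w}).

The interval [∅, {u,w}] = {{u,w}, {u}, {w}, ∅}, which has 4 elements.

4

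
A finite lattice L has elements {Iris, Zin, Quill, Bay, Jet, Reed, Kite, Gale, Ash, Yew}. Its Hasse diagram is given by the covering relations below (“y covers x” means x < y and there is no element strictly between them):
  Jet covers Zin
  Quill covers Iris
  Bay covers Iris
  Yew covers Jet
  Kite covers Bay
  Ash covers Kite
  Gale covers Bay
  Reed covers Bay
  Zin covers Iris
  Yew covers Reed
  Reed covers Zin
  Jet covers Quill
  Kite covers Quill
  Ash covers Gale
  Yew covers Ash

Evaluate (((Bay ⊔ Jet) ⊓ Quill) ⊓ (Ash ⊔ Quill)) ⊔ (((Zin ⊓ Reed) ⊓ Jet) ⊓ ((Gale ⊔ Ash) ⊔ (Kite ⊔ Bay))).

Quill

Bay ∨ Jet = Yew
Yew ∧ Quill = Quill
Ash ∨ Quill = Ash
Quill ∧ Ash = Quill
Zin ∧ Reed = Zin
Zin ∧ Jet = Zin
Gale ∨ Ash = Ash
Kite ∨ Bay = Kite
Ash ∨ Kite = Ash
Zin ∧ Ash = Iris
Quill ∨ Iris = Quill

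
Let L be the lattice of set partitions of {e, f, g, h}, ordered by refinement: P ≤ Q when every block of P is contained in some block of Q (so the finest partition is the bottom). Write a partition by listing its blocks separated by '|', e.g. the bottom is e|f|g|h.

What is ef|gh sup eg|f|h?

The join of ef|gh and eg|f|h merges any blocks that overlap across the partitions, giving efgh.

efgh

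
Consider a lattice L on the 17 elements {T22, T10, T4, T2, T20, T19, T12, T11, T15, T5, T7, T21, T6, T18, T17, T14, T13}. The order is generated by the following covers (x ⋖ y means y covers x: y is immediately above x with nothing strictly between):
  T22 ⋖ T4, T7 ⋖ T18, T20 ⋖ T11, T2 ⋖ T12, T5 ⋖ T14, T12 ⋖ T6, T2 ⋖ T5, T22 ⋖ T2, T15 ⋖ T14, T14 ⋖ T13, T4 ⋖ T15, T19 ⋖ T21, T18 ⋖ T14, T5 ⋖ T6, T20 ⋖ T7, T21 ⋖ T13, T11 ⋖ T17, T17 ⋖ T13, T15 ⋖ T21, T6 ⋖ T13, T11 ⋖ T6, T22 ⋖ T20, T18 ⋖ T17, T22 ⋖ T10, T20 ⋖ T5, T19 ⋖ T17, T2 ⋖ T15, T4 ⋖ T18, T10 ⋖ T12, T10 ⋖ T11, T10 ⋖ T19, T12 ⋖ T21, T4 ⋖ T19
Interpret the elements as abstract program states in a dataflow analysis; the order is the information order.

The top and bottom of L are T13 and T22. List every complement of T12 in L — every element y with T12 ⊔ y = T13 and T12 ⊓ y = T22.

T18, T7

Need y with T12 ∨ y = T13 and T12 ∧ y = T22.
Checking each element gives: T18, T7.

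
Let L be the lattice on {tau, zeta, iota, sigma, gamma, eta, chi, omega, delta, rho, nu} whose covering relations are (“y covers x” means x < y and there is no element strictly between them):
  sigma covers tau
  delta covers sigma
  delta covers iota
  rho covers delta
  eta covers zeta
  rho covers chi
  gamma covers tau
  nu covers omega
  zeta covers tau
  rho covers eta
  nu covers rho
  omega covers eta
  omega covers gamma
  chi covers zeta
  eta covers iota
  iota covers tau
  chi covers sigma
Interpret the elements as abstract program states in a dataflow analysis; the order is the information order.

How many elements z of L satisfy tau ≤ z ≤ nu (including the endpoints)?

The interval [tau, nu] = {chi, delta, eta, gamma, iota, nu, omega, rho, sigma, tau, zeta}, which has 11 elements.

11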